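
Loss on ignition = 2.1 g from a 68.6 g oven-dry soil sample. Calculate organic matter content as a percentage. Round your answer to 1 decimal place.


Step 1: OM% = 100 * LOI / sample mass
Step 2: OM = 100 * 2.1 / 68.6
Step 3: OM = 3.1%

3.1


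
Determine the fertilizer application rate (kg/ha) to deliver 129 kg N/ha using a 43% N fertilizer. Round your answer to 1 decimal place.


Step 1: Fertilizer rate = target N / (N content / 100)
Step 2: Rate = 129 / (43 / 100)
Step 3: Rate = 129 / 0.43
Step 4: Rate = 300.0 kg/ha

300.0


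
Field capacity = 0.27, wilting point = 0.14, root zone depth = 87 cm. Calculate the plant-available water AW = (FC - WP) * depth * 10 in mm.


Step 1: Available water = (FC - WP) * depth * 10
Step 2: AW = (0.27 - 0.14) * 87 * 10
Step 3: AW = 0.13 * 87 * 10
Step 4: AW = 113.1 mm

113.1


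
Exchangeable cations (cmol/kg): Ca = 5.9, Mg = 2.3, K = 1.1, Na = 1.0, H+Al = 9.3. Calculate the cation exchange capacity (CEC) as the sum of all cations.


Step 1: CEC = Ca + Mg + K + Na + (H+Al)
Step 2: CEC = 5.9 + 2.3 + 1.1 + 1.0 + 9.3
Step 3: CEC = 19.6 cmol/kg

19.6


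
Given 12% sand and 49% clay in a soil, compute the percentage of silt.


Step 1: sand + silt + clay = 100%
Step 2: silt = 100 - sand - clay
Step 3: silt = 100 - 12 - 49
Step 4: silt = 39%

39


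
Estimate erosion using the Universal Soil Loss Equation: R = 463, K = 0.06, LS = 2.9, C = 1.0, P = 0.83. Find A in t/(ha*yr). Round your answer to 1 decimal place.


Step 1: A = R * K * LS * C * P
Step 2: R * K = 463 * 0.06 = 27.78
Step 3: (R*K) * LS = 27.78 * 2.9 = 80.562
Step 4: * C * P = 80.562 * 1.0 * 0.83 = 66.9
Step 5: A = 66.9 t/(ha*yr)

66.9


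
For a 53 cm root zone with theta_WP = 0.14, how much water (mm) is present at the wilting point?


Step 1: Water (mm) = theta_WP * depth * 10
Step 2: Water = 0.14 * 53 * 10
Step 3: Water = 74.2 mm

74.2


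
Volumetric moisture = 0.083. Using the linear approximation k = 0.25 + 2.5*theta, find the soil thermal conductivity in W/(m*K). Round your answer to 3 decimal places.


Step 1: k = 0.25 + 2.5 * theta
Step 2: k = 0.25 + 2.5 * 0.083
Step 3: k = 0.25 + 0.208
Step 4: k = 0.458 W/(m*K)

0.458


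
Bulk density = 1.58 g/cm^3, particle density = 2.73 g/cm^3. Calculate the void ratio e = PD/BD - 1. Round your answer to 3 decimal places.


Step 1: e = PD / BD - 1
Step 2: e = 2.73 / 1.58 - 1
Step 3: e = 1.72785 - 1
Step 4: e = 0.728

0.728


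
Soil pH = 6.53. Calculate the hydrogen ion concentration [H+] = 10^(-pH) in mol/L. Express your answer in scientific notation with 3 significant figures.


Step 1: [H+] = 10^(-pH)
Step 2: [H+] = 10^(-6.53)
Step 3: [H+] = 2.95e-07 mol/L

2.95e-07


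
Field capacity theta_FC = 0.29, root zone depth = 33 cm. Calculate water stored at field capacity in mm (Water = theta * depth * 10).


Step 1: Water (mm) = theta_FC * depth (cm) * 10
Step 2: Water = 0.29 * 33 * 10
Step 3: Water = 95.7 mm

95.7


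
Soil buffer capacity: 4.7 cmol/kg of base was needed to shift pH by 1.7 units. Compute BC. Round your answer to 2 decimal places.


Step 1: BC = change in base / change in pH
Step 2: BC = 4.7 / 1.7
Step 3: BC = 2.76 cmol/(kg*pH unit)

2.76


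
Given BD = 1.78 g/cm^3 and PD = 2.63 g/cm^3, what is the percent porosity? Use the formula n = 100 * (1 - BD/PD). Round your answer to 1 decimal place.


Step 1: Formula: n = 100 * (1 - BD / PD)
Step 2: n = 100 * (1 - 1.78 / 2.63)
Step 3: n = 100 * (1 - 0.67681)
Step 4: n = 32.3%

32.3


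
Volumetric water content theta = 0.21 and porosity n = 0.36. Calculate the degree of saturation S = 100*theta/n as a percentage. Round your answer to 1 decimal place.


Step 1: S = 100 * theta_v / n
Step 2: S = 100 * 0.21 / 0.36
Step 3: S = 58.3%

58.3


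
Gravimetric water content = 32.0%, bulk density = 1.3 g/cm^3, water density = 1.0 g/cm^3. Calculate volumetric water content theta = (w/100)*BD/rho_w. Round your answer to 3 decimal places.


Step 1: theta = (w / 100) * BD / rho_w
Step 2: theta = (32.0 / 100) * 1.3 / 1.0
Step 3: theta = 0.32 * 1.3
Step 4: theta = 0.416

0.416


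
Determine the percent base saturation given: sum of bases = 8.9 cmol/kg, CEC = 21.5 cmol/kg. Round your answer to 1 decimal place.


Step 1: BS = 100 * (sum of bases) / CEC
Step 2: BS = 100 * 8.9 / 21.5
Step 3: BS = 41.4%

41.4


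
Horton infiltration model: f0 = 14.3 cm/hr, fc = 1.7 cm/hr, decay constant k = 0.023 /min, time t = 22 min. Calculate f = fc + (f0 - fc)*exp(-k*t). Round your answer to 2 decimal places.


Step 1: f = fc + (f0 - fc) * exp(-k * t)
Step 2: exp(-0.023 * 22) = 0.602902
Step 3: f = 1.7 + (14.3 - 1.7) * 0.602902
Step 4: f = 1.7 + 12.6 * 0.602902
Step 5: f = 9.3 cm/hr

9.3


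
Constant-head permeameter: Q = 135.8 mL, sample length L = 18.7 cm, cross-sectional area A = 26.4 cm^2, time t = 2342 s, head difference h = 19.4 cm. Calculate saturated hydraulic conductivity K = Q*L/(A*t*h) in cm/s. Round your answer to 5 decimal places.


Step 1: K = Q * L / (A * t * h)
Step 2: Numerator = 135.8 * 18.7 = 2539.46
Step 3: Denominator = 26.4 * 2342 * 19.4 = 1199478.72
Step 4: K = 2539.46 / 1199478.72 = 0.00212 cm/s

0.00212


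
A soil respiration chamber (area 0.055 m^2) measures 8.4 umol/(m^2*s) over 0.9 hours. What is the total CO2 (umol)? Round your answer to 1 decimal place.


Step 1: Convert time to seconds: 0.9 hr * 3600 = 3240.0 s
Step 2: Total = flux * area * time_s
Step 3: Total = 8.4 * 0.055 * 3240.0
Step 4: Total = 1496.9 umol

1496.9


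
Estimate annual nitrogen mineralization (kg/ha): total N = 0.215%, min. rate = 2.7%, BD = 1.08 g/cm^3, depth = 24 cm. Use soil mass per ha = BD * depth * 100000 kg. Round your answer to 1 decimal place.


Step 1: Soil mass per ha = BD * depth * 100000 = 1.08 * 24 * 100000 = 2592000 kg
Step 2: Total N pool = soil mass * N%/100 = 2592000 * 0.215/100 = 5572.8 kg/ha
Step 3: N mineralized = N pool * rate%/100 = 5572.8 * 2.7/100 = 150.5 kg/ha/yr

150.5


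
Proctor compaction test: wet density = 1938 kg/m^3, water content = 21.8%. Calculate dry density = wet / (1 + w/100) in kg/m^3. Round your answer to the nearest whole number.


Step 1: Dry density = wet density / (1 + w/100)
Step 2: Dry density = 1938 / (1 + 21.8/100)
Step 3: Dry density = 1938 / 1.218
Step 4: Dry density = 1591 kg/m^3

1591


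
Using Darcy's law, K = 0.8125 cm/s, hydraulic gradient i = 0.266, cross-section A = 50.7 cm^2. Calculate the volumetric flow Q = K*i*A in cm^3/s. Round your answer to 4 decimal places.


Step 1: Apply Darcy's law: Q = K * i * A
Step 2: Q = 0.8125 * 0.266 * 50.7
Step 3: Q = 10.9575 cm^3/s

10.9575


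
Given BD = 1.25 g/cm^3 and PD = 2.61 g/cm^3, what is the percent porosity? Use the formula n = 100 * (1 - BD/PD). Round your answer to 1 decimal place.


Step 1: Formula: n = 100 * (1 - BD / PD)
Step 2: n = 100 * (1 - 1.25 / 2.61)
Step 3: n = 100 * (1 - 0.47893)
Step 4: n = 52.1%

52.1


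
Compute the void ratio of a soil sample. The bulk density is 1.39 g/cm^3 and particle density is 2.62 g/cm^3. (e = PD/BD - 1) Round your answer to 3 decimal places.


Step 1: e = PD / BD - 1
Step 2: e = 2.62 / 1.39 - 1
Step 3: e = 1.88489 - 1
Step 4: e = 0.885

0.885


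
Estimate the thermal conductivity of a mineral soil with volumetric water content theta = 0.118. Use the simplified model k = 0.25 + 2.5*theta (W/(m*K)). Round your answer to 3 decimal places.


Step 1: k = 0.25 + 2.5 * theta
Step 2: k = 0.25 + 2.5 * 0.118
Step 3: k = 0.25 + 0.295
Step 4: k = 0.545 W/(m*K)

0.545


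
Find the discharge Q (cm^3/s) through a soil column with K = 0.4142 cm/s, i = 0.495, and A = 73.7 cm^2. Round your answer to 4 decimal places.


Step 1: Apply Darcy's law: Q = K * i * A
Step 2: Q = 0.4142 * 0.495 * 73.7
Step 3: Q = 15.1106 cm^3/s

15.1106


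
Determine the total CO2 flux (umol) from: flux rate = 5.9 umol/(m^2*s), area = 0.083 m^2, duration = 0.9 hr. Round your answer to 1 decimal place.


Step 1: Convert time to seconds: 0.9 hr * 3600 = 3240.0 s
Step 2: Total = flux * area * time_s
Step 3: Total = 5.9 * 0.083 * 3240.0
Step 4: Total = 1586.6 umol

1586.6


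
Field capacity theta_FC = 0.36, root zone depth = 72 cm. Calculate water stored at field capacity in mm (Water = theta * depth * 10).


Step 1: Water (mm) = theta_FC * depth (cm) * 10
Step 2: Water = 0.36 * 72 * 10
Step 3: Water = 259.2 mm

259.2


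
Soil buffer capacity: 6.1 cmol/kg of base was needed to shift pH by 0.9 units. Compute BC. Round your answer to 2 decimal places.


Step 1: BC = change in base / change in pH
Step 2: BC = 6.1 / 0.9
Step 3: BC = 6.78 cmol/(kg*pH unit)

6.78


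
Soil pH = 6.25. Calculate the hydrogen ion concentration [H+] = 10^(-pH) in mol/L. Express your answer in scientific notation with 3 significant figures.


Step 1: [H+] = 10^(-pH)
Step 2: [H+] = 10^(-6.25)
Step 3: [H+] = 5.62e-07 mol/L

5.62e-07


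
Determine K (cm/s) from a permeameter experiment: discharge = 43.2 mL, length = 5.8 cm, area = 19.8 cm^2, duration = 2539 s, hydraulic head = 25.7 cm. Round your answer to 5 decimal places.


Step 1: K = Q * L / (A * t * h)
Step 2: Numerator = 43.2 * 5.8 = 250.56
Step 3: Denominator = 19.8 * 2539 * 25.7 = 1291995.54
Step 4: K = 250.56 / 1291995.54 = 0.00019 cm/s

0.00019


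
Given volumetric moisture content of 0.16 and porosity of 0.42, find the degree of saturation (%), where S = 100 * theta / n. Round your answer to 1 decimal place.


Step 1: S = 100 * theta_v / n
Step 2: S = 100 * 0.16 / 0.42
Step 3: S = 38.1%

38.1


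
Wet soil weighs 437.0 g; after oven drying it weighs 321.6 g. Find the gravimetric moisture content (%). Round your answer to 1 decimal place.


Step 1: Water mass = wet - dry = 437.0 - 321.6 = 115.4 g
Step 2: w = 100 * water mass / dry mass
Step 3: w = 100 * 115.4 / 321.6 = 35.9%

35.9


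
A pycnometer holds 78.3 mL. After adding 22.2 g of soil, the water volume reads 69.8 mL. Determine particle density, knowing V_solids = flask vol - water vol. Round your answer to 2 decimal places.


Step 1: Volume of solids = flask volume - water volume with soil
Step 2: V_solids = 78.3 - 69.8 = 8.5 mL
Step 3: Particle density = mass / V_solids = 22.2 / 8.5 = 2.61 g/cm^3

2.61


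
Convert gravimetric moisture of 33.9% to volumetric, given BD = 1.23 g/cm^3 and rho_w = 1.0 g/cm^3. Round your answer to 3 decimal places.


Step 1: theta = (w / 100) * BD / rho_w
Step 2: theta = (33.9 / 100) * 1.23 / 1.0
Step 3: theta = 0.339 * 1.23
Step 4: theta = 0.417

0.417


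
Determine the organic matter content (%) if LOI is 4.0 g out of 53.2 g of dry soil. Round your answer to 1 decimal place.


Step 1: OM% = 100 * LOI / sample mass
Step 2: OM = 100 * 4.0 / 53.2
Step 3: OM = 7.5%

7.5


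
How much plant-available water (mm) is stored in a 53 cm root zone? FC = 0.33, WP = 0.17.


Step 1: Available water = (FC - WP) * depth * 10
Step 2: AW = (0.33 - 0.17) * 53 * 10
Step 3: AW = 0.16 * 53 * 10
Step 4: AW = 84.8 mm

84.8


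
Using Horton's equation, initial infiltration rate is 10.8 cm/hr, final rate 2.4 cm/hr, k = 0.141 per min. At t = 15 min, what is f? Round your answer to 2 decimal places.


Step 1: f = fc + (f0 - fc) * exp(-k * t)
Step 2: exp(-0.141 * 15) = 0.120633
Step 3: f = 2.4 + (10.8 - 2.4) * 0.120633
Step 4: f = 2.4 + 8.4 * 0.120633
Step 5: f = 3.41 cm/hr

3.41


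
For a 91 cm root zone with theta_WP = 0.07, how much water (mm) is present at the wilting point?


Step 1: Water (mm) = theta_WP * depth * 10
Step 2: Water = 0.07 * 91 * 10
Step 3: Water = 63.7 mm

63.7


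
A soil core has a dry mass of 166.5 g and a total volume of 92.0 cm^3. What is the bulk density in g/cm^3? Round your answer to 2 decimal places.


Step 1: Identify the formula: BD = dry mass / volume
Step 2: Substitute values: BD = 166.5 / 92.0
Step 3: BD = 1.81 g/cm^3

1.81


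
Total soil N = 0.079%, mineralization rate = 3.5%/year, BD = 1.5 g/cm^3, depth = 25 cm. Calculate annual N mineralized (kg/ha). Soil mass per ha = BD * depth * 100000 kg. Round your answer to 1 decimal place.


Step 1: Soil mass per ha = BD * depth * 100000 = 1.5 * 25 * 100000 = 3750000 kg
Step 2: Total N pool = soil mass * N%/100 = 3750000 * 0.079/100 = 2962.5 kg/ha
Step 3: N mineralized = N pool * rate%/100 = 2962.5 * 3.5/100 = 103.7 kg/ha/yr

103.7


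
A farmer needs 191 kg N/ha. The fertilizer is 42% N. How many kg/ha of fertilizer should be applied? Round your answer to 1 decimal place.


Step 1: Fertilizer rate = target N / (N content / 100)
Step 2: Rate = 191 / (42 / 100)
Step 3: Rate = 191 / 0.42
Step 4: Rate = 454.8 kg/ha

454.8


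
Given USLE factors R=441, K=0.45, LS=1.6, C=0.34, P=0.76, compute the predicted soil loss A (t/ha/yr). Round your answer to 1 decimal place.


Step 1: A = R * K * LS * C * P
Step 2: R * K = 441 * 0.45 = 198.45
Step 3: (R*K) * LS = 198.45 * 1.6 = 317.52
Step 4: * C * P = 317.52 * 0.34 * 0.76 = 82.0
Step 5: A = 82.0 t/(ha*yr)

82.0


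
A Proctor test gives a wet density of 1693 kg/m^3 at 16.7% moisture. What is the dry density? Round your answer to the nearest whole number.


Step 1: Dry density = wet density / (1 + w/100)
Step 2: Dry density = 1693 / (1 + 16.7/100)
Step 3: Dry density = 1693 / 1.167
Step 4: Dry density = 1451 kg/m^3

1451


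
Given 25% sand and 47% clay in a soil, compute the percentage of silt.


Step 1: sand + silt + clay = 100%
Step 2: silt = 100 - sand - clay
Step 3: silt = 100 - 25 - 47
Step 4: silt = 28%

28


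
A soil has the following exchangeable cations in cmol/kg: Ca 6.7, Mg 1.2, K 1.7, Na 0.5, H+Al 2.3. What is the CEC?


Step 1: CEC = Ca + Mg + K + Na + (H+Al)
Step 2: CEC = 6.7 + 1.2 + 1.7 + 0.5 + 2.3
Step 3: CEC = 12.4 cmol/kg

12.4


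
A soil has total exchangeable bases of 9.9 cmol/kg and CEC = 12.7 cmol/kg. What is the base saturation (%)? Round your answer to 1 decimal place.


Step 1: BS = 100 * (sum of bases) / CEC
Step 2: BS = 100 * 9.9 / 12.7
Step 3: BS = 78.0%

78.0


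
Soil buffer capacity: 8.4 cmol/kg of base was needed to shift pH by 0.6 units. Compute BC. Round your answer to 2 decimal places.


Step 1: BC = change in base / change in pH
Step 2: BC = 8.4 / 0.6
Step 3: BC = 14.0 cmol/(kg*pH unit)

14.0


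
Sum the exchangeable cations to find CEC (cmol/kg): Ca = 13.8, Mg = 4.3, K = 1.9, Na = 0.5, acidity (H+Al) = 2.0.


Step 1: CEC = Ca + Mg + K + Na + (H+Al)
Step 2: CEC = 13.8 + 4.3 + 1.9 + 0.5 + 2.0
Step 3: CEC = 22.5 cmol/kg

22.5


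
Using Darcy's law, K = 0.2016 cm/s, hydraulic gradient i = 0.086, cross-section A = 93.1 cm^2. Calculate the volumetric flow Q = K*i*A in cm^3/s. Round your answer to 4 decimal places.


Step 1: Apply Darcy's law: Q = K * i * A
Step 2: Q = 0.2016 * 0.086 * 93.1
Step 3: Q = 1.6141 cm^3/s

1.6141


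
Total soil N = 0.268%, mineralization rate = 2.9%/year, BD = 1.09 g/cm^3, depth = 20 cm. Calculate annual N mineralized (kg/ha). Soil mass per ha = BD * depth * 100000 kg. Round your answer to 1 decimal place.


Step 1: Soil mass per ha = BD * depth * 100000 = 1.09 * 20 * 100000 = 2180000 kg
Step 2: Total N pool = soil mass * N%/100 = 2180000 * 0.268/100 = 5842.4 kg/ha
Step 3: N mineralized = N pool * rate%/100 = 5842.4 * 2.9/100 = 169.4 kg/ha/yr

169.4


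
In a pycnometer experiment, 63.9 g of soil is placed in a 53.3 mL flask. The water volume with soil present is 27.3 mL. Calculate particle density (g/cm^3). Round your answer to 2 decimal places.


Step 1: Volume of solids = flask volume - water volume with soil
Step 2: V_solids = 53.3 - 27.3 = 26.0 mL
Step 3: Particle density = mass / V_solids = 63.9 / 26.0 = 2.46 g/cm^3

2.46


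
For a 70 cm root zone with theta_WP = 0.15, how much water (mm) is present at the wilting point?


Step 1: Water (mm) = theta_WP * depth * 10
Step 2: Water = 0.15 * 70 * 10
Step 3: Water = 105.0 mm

105.0


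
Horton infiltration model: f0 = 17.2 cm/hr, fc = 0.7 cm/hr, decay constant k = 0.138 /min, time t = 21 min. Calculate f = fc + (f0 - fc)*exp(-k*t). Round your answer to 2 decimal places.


Step 1: f = fc + (f0 - fc) * exp(-k * t)
Step 2: exp(-0.138 * 21) = 0.055133
Step 3: f = 0.7 + (17.2 - 0.7) * 0.055133
Step 4: f = 0.7 + 16.5 * 0.055133
Step 5: f = 1.61 cm/hr

1.61


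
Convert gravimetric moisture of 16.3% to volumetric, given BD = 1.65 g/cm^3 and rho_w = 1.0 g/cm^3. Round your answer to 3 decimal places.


Step 1: theta = (w / 100) * BD / rho_w
Step 2: theta = (16.3 / 100) * 1.65 / 1.0
Step 3: theta = 0.163 * 1.65
Step 4: theta = 0.269

0.269


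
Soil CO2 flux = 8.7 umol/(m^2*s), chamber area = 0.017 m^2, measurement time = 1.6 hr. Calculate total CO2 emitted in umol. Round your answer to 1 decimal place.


Step 1: Convert time to seconds: 1.6 hr * 3600 = 5760.0 s
Step 2: Total = flux * area * time_s
Step 3: Total = 8.7 * 0.017 * 5760.0
Step 4: Total = 851.9 umol

851.9


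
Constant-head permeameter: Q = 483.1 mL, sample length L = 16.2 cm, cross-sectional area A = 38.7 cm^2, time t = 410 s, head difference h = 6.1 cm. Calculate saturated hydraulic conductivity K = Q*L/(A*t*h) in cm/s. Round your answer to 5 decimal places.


Step 1: K = Q * L / (A * t * h)
Step 2: Numerator = 483.1 * 16.2 = 7826.22
Step 3: Denominator = 38.7 * 410 * 6.1 = 96788.7
Step 4: K = 7826.22 / 96788.7 = 0.08086 cm/s

0.08086


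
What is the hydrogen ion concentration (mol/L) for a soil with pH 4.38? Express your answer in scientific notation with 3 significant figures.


Step 1: [H+] = 10^(-pH)
Step 2: [H+] = 10^(-4.38)
Step 3: [H+] = 4.17e-05 mol/L

4.17e-05


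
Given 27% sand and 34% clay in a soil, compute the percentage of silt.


Step 1: sand + silt + clay = 100%
Step 2: silt = 100 - sand - clay
Step 3: silt = 100 - 27 - 34
Step 4: silt = 39%

39


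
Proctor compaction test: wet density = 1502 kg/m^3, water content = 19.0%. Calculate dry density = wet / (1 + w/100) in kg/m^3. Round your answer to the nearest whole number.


Step 1: Dry density = wet density / (1 + w/100)
Step 2: Dry density = 1502 / (1 + 19.0/100)
Step 3: Dry density = 1502 / 1.19
Step 4: Dry density = 1262 kg/m^3

1262


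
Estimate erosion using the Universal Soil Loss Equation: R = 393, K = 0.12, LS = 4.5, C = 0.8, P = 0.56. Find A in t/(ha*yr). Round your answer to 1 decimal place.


Step 1: A = R * K * LS * C * P
Step 2: R * K = 393 * 0.12 = 47.16
Step 3: (R*K) * LS = 47.16 * 4.5 = 212.22
Step 4: * C * P = 212.22 * 0.8 * 0.56 = 95.1
Step 5: A = 95.1 t/(ha*yr)

95.1


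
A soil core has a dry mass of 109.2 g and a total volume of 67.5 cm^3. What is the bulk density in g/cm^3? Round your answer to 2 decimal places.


Step 1: Identify the formula: BD = dry mass / volume
Step 2: Substitute values: BD = 109.2 / 67.5
Step 3: BD = 1.62 g/cm^3

1.62


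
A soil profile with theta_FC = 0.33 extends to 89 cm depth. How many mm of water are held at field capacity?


Step 1: Water (mm) = theta_FC * depth (cm) * 10
Step 2: Water = 0.33 * 89 * 10
Step 3: Water = 293.7 mm

293.7


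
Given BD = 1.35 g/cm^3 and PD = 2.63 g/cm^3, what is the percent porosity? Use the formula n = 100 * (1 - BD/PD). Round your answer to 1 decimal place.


Step 1: Formula: n = 100 * (1 - BD / PD)
Step 2: n = 100 * (1 - 1.35 / 2.63)
Step 3: n = 100 * (1 - 0.51331)
Step 4: n = 48.7%

48.7


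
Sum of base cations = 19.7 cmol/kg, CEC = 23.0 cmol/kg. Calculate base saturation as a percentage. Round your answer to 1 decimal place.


Step 1: BS = 100 * (sum of bases) / CEC
Step 2: BS = 100 * 19.7 / 23.0
Step 3: BS = 85.7%

85.7


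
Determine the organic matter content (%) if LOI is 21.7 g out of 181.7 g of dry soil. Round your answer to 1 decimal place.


Step 1: OM% = 100 * LOI / sample mass
Step 2: OM = 100 * 21.7 / 181.7
Step 3: OM = 11.9%

11.9


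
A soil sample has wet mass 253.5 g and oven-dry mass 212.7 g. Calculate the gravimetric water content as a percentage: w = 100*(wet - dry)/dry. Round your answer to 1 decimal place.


Step 1: Water mass = wet - dry = 253.5 - 212.7 = 40.8 g
Step 2: w = 100 * water mass / dry mass
Step 3: w = 100 * 40.8 / 212.7 = 19.2%

19.2


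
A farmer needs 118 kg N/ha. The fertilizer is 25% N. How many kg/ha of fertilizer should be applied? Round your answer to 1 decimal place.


Step 1: Fertilizer rate = target N / (N content / 100)
Step 2: Rate = 118 / (25 / 100)
Step 3: Rate = 118 / 0.25
Step 4: Rate = 472.0 kg/ha

472.0


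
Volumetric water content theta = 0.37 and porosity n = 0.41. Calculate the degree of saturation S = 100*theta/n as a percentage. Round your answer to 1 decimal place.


Step 1: S = 100 * theta_v / n
Step 2: S = 100 * 0.37 / 0.41
Step 3: S = 90.2%

90.2


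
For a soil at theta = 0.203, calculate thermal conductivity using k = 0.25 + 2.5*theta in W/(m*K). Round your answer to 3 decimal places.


Step 1: k = 0.25 + 2.5 * theta
Step 2: k = 0.25 + 2.5 * 0.203
Step 3: k = 0.25 + 0.508
Step 4: k = 0.758 W/(m*K)

0.758


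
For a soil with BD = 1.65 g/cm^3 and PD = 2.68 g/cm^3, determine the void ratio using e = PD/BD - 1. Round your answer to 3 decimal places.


Step 1: e = PD / BD - 1
Step 2: e = 2.68 / 1.65 - 1
Step 3: e = 1.62424 - 1
Step 4: e = 0.624

0.624


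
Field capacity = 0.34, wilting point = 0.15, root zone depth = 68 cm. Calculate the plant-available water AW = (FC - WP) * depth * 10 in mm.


Step 1: Available water = (FC - WP) * depth * 10
Step 2: AW = (0.34 - 0.15) * 68 * 10
Step 3: AW = 0.19 * 68 * 10
Step 4: AW = 129.2 mm

129.2


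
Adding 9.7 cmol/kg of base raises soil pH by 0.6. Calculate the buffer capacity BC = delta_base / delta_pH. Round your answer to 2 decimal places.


Step 1: BC = change in base / change in pH
Step 2: BC = 9.7 / 0.6
Step 3: BC = 16.17 cmol/(kg*pH unit)

16.17


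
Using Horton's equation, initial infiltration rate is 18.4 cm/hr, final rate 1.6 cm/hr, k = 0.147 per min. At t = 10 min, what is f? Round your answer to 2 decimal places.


Step 1: f = fc + (f0 - fc) * exp(-k * t)
Step 2: exp(-0.147 * 10) = 0.229925
Step 3: f = 1.6 + (18.4 - 1.6) * 0.229925
Step 4: f = 1.6 + 16.8 * 0.229925
Step 5: f = 5.46 cm/hr

5.46


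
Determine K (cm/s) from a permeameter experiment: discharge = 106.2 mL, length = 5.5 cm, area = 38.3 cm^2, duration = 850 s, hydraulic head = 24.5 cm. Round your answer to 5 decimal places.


Step 1: K = Q * L / (A * t * h)
Step 2: Numerator = 106.2 * 5.5 = 584.1
Step 3: Denominator = 38.3 * 850 * 24.5 = 797597.5
Step 4: K = 584.1 / 797597.5 = 0.00073 cm/s

0.00073


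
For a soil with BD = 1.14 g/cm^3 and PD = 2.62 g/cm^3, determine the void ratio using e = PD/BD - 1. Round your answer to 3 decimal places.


Step 1: e = PD / BD - 1
Step 2: e = 2.62 / 1.14 - 1
Step 3: e = 2.29825 - 1
Step 4: e = 1.298

1.298


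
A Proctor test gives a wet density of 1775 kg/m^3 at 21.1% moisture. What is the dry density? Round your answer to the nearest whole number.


Step 1: Dry density = wet density / (1 + w/100)
Step 2: Dry density = 1775 / (1 + 21.1/100)
Step 3: Dry density = 1775 / 1.211
Step 4: Dry density = 1466 kg/m^3

1466


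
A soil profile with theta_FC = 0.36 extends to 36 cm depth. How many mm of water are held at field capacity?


Step 1: Water (mm) = theta_FC * depth (cm) * 10
Step 2: Water = 0.36 * 36 * 10
Step 3: Water = 129.6 mm

129.6


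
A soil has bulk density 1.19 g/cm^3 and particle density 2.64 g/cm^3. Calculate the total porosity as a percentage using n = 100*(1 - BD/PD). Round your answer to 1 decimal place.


Step 1: Formula: n = 100 * (1 - BD / PD)
Step 2: n = 100 * (1 - 1.19 / 2.64)
Step 3: n = 100 * (1 - 0.45076)
Step 4: n = 54.9%

54.9


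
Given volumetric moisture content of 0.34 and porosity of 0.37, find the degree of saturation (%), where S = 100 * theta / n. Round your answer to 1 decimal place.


Step 1: S = 100 * theta_v / n
Step 2: S = 100 * 0.34 / 0.37
Step 3: S = 91.9%

91.9


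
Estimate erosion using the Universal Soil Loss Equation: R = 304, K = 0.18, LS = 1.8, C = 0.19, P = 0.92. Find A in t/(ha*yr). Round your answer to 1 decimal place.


Step 1: A = R * K * LS * C * P
Step 2: R * K = 304 * 0.18 = 54.72
Step 3: (R*K) * LS = 54.72 * 1.8 = 98.496
Step 4: * C * P = 98.496 * 0.19 * 0.92 = 17.2
Step 5: A = 17.2 t/(ha*yr)

17.2


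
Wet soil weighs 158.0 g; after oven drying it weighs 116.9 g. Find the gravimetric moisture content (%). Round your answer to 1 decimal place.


Step 1: Water mass = wet - dry = 158.0 - 116.9 = 41.1 g
Step 2: w = 100 * water mass / dry mass
Step 3: w = 100 * 41.1 / 116.9 = 35.2%

35.2


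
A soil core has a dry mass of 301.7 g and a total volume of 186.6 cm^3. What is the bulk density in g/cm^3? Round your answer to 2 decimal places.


Step 1: Identify the formula: BD = dry mass / volume
Step 2: Substitute values: BD = 301.7 / 186.6
Step 3: BD = 1.62 g/cm^3

1.62


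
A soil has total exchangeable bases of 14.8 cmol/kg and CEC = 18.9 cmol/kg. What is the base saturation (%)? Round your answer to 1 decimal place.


Step 1: BS = 100 * (sum of bases) / CEC
Step 2: BS = 100 * 14.8 / 18.9
Step 3: BS = 78.3%

78.3


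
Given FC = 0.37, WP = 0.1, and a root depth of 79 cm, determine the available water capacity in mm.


Step 1: Available water = (FC - WP) * depth * 10
Step 2: AW = (0.37 - 0.1) * 79 * 10
Step 3: AW = 0.27 * 79 * 10
Step 4: AW = 213.3 mm

213.3


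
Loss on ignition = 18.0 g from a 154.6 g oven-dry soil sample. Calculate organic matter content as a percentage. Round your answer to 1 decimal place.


Step 1: OM% = 100 * LOI / sample mass
Step 2: OM = 100 * 18.0 / 154.6
Step 3: OM = 11.6%

11.6


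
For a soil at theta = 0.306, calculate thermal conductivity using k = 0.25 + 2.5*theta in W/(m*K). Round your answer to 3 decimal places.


Step 1: k = 0.25 + 2.5 * theta
Step 2: k = 0.25 + 2.5 * 0.306
Step 3: k = 0.25 + 0.765
Step 4: k = 1.015 W/(m*K)

1.015


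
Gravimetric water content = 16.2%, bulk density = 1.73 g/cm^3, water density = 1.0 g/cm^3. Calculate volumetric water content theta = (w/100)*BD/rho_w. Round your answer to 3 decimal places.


Step 1: theta = (w / 100) * BD / rho_w
Step 2: theta = (16.2 / 100) * 1.73 / 1.0
Step 3: theta = 0.162 * 1.73
Step 4: theta = 0.28

0.28


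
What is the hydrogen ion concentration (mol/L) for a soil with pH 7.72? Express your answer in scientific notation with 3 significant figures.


Step 1: [H+] = 10^(-pH)
Step 2: [H+] = 10^(-7.72)
Step 3: [H+] = 1.91e-08 mol/L

1.91e-08


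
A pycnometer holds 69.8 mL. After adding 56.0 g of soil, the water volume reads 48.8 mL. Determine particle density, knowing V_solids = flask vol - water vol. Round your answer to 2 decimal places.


Step 1: Volume of solids = flask volume - water volume with soil
Step 2: V_solids = 69.8 - 48.8 = 21.0 mL
Step 3: Particle density = mass / V_solids = 56.0 / 21.0 = 2.67 g/cm^3

2.67


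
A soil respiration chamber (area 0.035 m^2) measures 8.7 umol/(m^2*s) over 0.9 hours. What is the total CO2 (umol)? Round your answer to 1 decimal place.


Step 1: Convert time to seconds: 0.9 hr * 3600 = 3240.0 s
Step 2: Total = flux * area * time_s
Step 3: Total = 8.7 * 0.035 * 3240.0
Step 4: Total = 986.6 umol

986.6


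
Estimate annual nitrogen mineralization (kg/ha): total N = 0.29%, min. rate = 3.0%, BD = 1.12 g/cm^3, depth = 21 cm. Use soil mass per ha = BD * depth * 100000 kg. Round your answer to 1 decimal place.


Step 1: Soil mass per ha = BD * depth * 100000 = 1.12 * 21 * 100000 = 2352000 kg
Step 2: Total N pool = soil mass * N%/100 = 2352000 * 0.29/100 = 6820.8 kg/ha
Step 3: N mineralized = N pool * rate%/100 = 6820.8 * 3.0/100 = 204.6 kg/ha/yr

204.6


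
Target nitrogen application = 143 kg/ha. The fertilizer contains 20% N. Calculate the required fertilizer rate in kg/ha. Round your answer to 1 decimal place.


Step 1: Fertilizer rate = target N / (N content / 100)
Step 2: Rate = 143 / (20 / 100)
Step 3: Rate = 143 / 0.2
Step 4: Rate = 715.0 kg/ha

715.0


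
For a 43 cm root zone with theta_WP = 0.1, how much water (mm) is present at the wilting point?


Step 1: Water (mm) = theta_WP * depth * 10
Step 2: Water = 0.1 * 43 * 10
Step 3: Water = 43.0 mm

43.0


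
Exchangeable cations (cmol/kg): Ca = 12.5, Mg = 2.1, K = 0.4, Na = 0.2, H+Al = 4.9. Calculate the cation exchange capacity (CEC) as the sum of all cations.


Step 1: CEC = Ca + Mg + K + Na + (H+Al)
Step 2: CEC = 12.5 + 2.1 + 0.4 + 0.2 + 4.9
Step 3: CEC = 20.1 cmol/kg

20.1


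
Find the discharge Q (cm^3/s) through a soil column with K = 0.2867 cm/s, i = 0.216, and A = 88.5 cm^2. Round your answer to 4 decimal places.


Step 1: Apply Darcy's law: Q = K * i * A
Step 2: Q = 0.2867 * 0.216 * 88.5
Step 3: Q = 5.4806 cm^3/s

5.4806


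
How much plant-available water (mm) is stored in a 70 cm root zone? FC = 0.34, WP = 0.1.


Step 1: Available water = (FC - WP) * depth * 10
Step 2: AW = (0.34 - 0.1) * 70 * 10
Step 3: AW = 0.24 * 70 * 10
Step 4: AW = 168.0 mm

168.0


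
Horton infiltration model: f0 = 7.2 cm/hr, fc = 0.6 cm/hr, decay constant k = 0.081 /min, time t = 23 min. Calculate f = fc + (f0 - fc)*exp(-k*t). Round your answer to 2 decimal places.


Step 1: f = fc + (f0 - fc) * exp(-k * t)
Step 2: exp(-0.081 * 23) = 0.155206
Step 3: f = 0.6 + (7.2 - 0.6) * 0.155206
Step 4: f = 0.6 + 6.6 * 0.155206
Step 5: f = 1.62 cm/hr

1.62


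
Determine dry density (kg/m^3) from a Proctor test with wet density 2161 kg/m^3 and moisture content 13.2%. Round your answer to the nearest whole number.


Step 1: Dry density = wet density / (1 + w/100)
Step 2: Dry density = 2161 / (1 + 13.2/100)
Step 3: Dry density = 2161 / 1.132
Step 4: Dry density = 1909 kg/m^3

1909


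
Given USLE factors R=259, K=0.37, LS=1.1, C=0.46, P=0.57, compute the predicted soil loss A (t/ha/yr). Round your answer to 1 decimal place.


Step 1: A = R * K * LS * C * P
Step 2: R * K = 259 * 0.37 = 95.83
Step 3: (R*K) * LS = 95.83 * 1.1 = 105.413
Step 4: * C * P = 105.413 * 0.46 * 0.57 = 27.6
Step 5: A = 27.6 t/(ha*yr)

27.6


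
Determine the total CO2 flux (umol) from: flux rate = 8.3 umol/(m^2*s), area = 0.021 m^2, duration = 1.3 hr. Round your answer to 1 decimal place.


Step 1: Convert time to seconds: 1.3 hr * 3600 = 4680.0 s
Step 2: Total = flux * area * time_s
Step 3: Total = 8.3 * 0.021 * 4680.0
Step 4: Total = 815.7 umol

815.7


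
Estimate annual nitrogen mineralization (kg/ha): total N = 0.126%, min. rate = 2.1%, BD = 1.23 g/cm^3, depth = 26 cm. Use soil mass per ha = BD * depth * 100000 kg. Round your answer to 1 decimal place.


Step 1: Soil mass per ha = BD * depth * 100000 = 1.23 * 26 * 100000 = 3198000 kg
Step 2: Total N pool = soil mass * N%/100 = 3198000 * 0.126/100 = 4029.48 kg/ha
Step 3: N mineralized = N pool * rate%/100 = 4029.48 * 2.1/100 = 84.6 kg/ha/yr

84.6


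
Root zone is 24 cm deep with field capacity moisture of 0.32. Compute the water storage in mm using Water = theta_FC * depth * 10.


Step 1: Water (mm) = theta_FC * depth (cm) * 10
Step 2: Water = 0.32 * 24 * 10
Step 3: Water = 76.8 mm

76.8


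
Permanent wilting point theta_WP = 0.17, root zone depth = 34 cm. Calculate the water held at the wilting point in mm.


Step 1: Water (mm) = theta_WP * depth * 10
Step 2: Water = 0.17 * 34 * 10
Step 3: Water = 57.8 mm

57.8


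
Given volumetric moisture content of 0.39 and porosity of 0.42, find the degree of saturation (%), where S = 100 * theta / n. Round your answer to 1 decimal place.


Step 1: S = 100 * theta_v / n
Step 2: S = 100 * 0.39 / 0.42
Step 3: S = 92.9%

92.9


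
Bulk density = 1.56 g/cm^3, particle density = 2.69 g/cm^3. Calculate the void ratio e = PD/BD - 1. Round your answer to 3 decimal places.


Step 1: e = PD / BD - 1
Step 2: e = 2.69 / 1.56 - 1
Step 3: e = 1.72436 - 1
Step 4: e = 0.724

0.724


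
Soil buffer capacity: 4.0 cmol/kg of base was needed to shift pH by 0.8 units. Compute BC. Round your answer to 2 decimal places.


Step 1: BC = change in base / change in pH
Step 2: BC = 4.0 / 0.8
Step 3: BC = 5.0 cmol/(kg*pH unit)

5.0


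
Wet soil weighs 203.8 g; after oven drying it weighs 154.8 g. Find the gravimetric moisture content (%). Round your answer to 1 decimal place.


Step 1: Water mass = wet - dry = 203.8 - 154.8 = 49.0 g
Step 2: w = 100 * water mass / dry mass
Step 3: w = 100 * 49.0 / 154.8 = 31.7%

31.7


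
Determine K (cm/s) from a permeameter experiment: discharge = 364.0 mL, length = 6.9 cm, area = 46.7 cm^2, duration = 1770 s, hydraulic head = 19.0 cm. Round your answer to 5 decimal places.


Step 1: K = Q * L / (A * t * h)
Step 2: Numerator = 364.0 * 6.9 = 2511.6
Step 3: Denominator = 46.7 * 1770 * 19.0 = 1570521.0
Step 4: K = 2511.6 / 1570521.0 = 0.0016 cm/s

0.0016


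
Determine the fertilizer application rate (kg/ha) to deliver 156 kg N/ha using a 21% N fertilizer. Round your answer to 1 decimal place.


Step 1: Fertilizer rate = target N / (N content / 100)
Step 2: Rate = 156 / (21 / 100)
Step 3: Rate = 156 / 0.21
Step 4: Rate = 742.9 kg/ha

742.9


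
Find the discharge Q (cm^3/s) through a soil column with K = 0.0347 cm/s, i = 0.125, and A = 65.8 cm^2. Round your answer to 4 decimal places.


Step 1: Apply Darcy's law: Q = K * i * A
Step 2: Q = 0.0347 * 0.125 * 65.8
Step 3: Q = 0.2854 cm^3/s

0.2854


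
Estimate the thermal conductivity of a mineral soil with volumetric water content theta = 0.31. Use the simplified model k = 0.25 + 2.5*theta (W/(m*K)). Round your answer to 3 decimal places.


Step 1: k = 0.25 + 2.5 * theta
Step 2: k = 0.25 + 2.5 * 0.31
Step 3: k = 0.25 + 0.775
Step 4: k = 1.025 W/(m*K)

1.025


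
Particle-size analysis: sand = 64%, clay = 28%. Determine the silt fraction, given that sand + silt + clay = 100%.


Step 1: sand + silt + clay = 100%
Step 2: silt = 100 - sand - clay
Step 3: silt = 100 - 64 - 28
Step 4: silt = 8%

8


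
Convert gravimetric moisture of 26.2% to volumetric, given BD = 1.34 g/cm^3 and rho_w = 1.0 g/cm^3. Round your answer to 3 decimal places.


Step 1: theta = (w / 100) * BD / rho_w
Step 2: theta = (26.2 / 100) * 1.34 / 1.0
Step 3: theta = 0.262 * 1.34
Step 4: theta = 0.351

0.351


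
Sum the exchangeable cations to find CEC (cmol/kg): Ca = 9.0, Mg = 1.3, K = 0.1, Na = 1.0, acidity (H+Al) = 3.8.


Step 1: CEC = Ca + Mg + K + Na + (H+Al)
Step 2: CEC = 9.0 + 1.3 + 0.1 + 1.0 + 3.8
Step 3: CEC = 15.2 cmol/kg

15.2


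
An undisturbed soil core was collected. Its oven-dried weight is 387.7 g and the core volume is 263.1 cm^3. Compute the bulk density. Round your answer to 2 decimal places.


Step 1: Identify the formula: BD = dry mass / volume
Step 2: Substitute values: BD = 387.7 / 263.1
Step 3: BD = 1.47 g/cm^3

1.47


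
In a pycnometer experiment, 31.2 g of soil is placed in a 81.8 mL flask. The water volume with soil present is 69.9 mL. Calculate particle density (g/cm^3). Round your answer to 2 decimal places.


Step 1: Volume of solids = flask volume - water volume with soil
Step 2: V_solids = 81.8 - 69.9 = 11.9 mL
Step 3: Particle density = mass / V_solids = 31.2 / 11.9 = 2.62 g/cm^3

2.62


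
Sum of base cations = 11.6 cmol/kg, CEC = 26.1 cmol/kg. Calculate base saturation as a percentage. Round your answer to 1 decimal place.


Step 1: BS = 100 * (sum of bases) / CEC
Step 2: BS = 100 * 11.6 / 26.1
Step 3: BS = 44.4%

44.4


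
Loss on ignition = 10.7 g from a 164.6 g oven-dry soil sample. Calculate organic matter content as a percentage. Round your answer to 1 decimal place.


Step 1: OM% = 100 * LOI / sample mass
Step 2: OM = 100 * 10.7 / 164.6
Step 3: OM = 6.5%

6.5


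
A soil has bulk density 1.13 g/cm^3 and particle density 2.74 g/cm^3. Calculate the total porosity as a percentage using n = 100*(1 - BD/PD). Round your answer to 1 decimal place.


Step 1: Formula: n = 100 * (1 - BD / PD)
Step 2: n = 100 * (1 - 1.13 / 2.74)
Step 3: n = 100 * (1 - 0.41241)
Step 4: n = 58.8%

58.8


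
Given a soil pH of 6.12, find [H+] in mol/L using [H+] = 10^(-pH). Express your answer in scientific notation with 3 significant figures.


Step 1: [H+] = 10^(-pH)
Step 2: [H+] = 10^(-6.12)
Step 3: [H+] = 7.59e-07 mol/L

7.59e-07


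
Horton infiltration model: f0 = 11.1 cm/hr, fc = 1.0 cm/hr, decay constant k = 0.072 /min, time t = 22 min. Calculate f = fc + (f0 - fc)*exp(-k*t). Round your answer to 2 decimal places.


Step 1: f = fc + (f0 - fc) * exp(-k * t)
Step 2: exp(-0.072 * 22) = 0.205153
Step 3: f = 1.0 + (11.1 - 1.0) * 0.205153
Step 4: f = 1.0 + 10.1 * 0.205153
Step 5: f = 3.07 cm/hr

3.07


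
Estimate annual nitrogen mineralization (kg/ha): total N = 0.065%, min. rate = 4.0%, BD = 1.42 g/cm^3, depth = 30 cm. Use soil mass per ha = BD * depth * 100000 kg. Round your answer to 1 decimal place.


Step 1: Soil mass per ha = BD * depth * 100000 = 1.42 * 30 * 100000 = 4260000 kg
Step 2: Total N pool = soil mass * N%/100 = 4260000 * 0.065/100 = 2769.0 kg/ha
Step 3: N mineralized = N pool * rate%/100 = 2769.0 * 4.0/100 = 110.8 kg/ha/yr

110.8


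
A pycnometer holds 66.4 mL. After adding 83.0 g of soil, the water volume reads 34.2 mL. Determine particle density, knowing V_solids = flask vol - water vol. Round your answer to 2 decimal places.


Step 1: Volume of solids = flask volume - water volume with soil
Step 2: V_solids = 66.4 - 34.2 = 32.2 mL
Step 3: Particle density = mass / V_solids = 83.0 / 32.2 = 2.58 g/cm^3

2.58


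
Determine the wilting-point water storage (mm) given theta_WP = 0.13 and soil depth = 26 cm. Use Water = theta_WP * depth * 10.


Step 1: Water (mm) = theta_WP * depth * 10
Step 2: Water = 0.13 * 26 * 10
Step 3: Water = 33.8 mm

33.8


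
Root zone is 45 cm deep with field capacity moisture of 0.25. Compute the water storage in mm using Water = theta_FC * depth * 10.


Step 1: Water (mm) = theta_FC * depth (cm) * 10
Step 2: Water = 0.25 * 45 * 10
Step 3: Water = 112.5 mm

112.5


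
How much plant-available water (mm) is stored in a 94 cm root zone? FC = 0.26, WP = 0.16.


Step 1: Available water = (FC - WP) * depth * 10
Step 2: AW = (0.26 - 0.16) * 94 * 10
Step 3: AW = 0.1 * 94 * 10
Step 4: AW = 94.0 mm

94.0


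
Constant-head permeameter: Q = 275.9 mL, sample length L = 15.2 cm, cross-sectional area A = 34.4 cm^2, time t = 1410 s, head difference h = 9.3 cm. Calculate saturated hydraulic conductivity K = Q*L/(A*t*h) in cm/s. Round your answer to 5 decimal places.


Step 1: K = Q * L / (A * t * h)
Step 2: Numerator = 275.9 * 15.2 = 4193.68
Step 3: Denominator = 34.4 * 1410 * 9.3 = 451087.2
Step 4: K = 4193.68 / 451087.2 = 0.0093 cm/s

0.0093


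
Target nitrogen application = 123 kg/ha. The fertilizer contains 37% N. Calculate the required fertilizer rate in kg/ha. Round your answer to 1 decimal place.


Step 1: Fertilizer rate = target N / (N content / 100)
Step 2: Rate = 123 / (37 / 100)
Step 3: Rate = 123 / 0.37
Step 4: Rate = 332.4 kg/ha

332.4


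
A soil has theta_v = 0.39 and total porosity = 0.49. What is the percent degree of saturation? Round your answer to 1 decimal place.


Step 1: S = 100 * theta_v / n
Step 2: S = 100 * 0.39 / 0.49
Step 3: S = 79.6%

79.6


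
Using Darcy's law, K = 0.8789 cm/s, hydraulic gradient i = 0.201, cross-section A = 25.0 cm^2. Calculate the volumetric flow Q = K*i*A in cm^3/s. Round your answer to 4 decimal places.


Step 1: Apply Darcy's law: Q = K * i * A
Step 2: Q = 0.8789 * 0.201 * 25.0
Step 3: Q = 4.4165 cm^3/s

4.4165


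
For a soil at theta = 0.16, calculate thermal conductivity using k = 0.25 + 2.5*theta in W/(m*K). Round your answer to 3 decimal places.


Step 1: k = 0.25 + 2.5 * theta
Step 2: k = 0.25 + 2.5 * 0.16
Step 3: k = 0.25 + 0.4
Step 4: k = 0.65 W/(m*K)

0.65


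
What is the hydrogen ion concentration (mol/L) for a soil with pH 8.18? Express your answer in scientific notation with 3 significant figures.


Step 1: [H+] = 10^(-pH)
Step 2: [H+] = 10^(-8.18)
Step 3: [H+] = 6.61e-09 mol/L

6.61e-09
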